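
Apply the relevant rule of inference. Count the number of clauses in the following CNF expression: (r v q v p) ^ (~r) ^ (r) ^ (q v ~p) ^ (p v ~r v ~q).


A CNF formula is a conjunction of clauses.
Clauses are separated by ^.
Counting the conjuncts: 5 clauses.

5


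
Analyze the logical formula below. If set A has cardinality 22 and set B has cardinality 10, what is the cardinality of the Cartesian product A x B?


The Cartesian product A x B contains all ordered pairs (a, b).
|A x B| = |A| * |B| = 22 * 10 = 220

220


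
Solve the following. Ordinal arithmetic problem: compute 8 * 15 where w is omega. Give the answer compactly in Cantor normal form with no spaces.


Compute 8 * 15.
Ordinal * is associative and left-distributive over +, but NOT commutative; for finite n>1, n*w = w but w*n stays w*n.
Both finite; ordinal * agrees with natural *: 8 * 15 = 120.
Result = 120

120


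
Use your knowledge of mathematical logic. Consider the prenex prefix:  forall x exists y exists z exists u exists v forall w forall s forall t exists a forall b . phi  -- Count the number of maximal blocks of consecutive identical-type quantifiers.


Quantifier-type sequence: A E E E E A A A E A  (A=forall, E=exists)
Group into maximal same-type runs:
  Ax1 | Ex4 | Ax3 | Ex1 | Ax1
Number of blocks = 5

5


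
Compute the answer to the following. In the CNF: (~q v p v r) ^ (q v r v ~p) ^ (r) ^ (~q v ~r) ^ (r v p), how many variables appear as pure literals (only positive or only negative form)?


Check each variable for pure literal status:
p: mixed (not pure)
q: mixed (not pure)
r: mixed (not pure)
Pure literal count = 0

0


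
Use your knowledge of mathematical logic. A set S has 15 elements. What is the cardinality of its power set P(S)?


The power set of a set with n elements has 2^n elements.
|P(S)| = 2^15 = 32768

32768


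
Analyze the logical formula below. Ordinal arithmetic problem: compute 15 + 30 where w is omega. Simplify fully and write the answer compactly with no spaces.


Compute 15 + 30.
Ordinal + is associative but NOT commutative; for finite n>0, n + w = w but w + n stays w+n.
Both operands finite; ordinal + agrees with natural +: 15 + 30 = 45.
Result = 45

45


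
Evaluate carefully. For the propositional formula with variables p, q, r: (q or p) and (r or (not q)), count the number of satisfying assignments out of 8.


Evaluate all 8 assignments for p, q, r:
p=0, q=0, r=0: 0
p=0, q=0, r=1: 0
p=0, q=1, r=0: 0
p=0, q=1, r=1: 1
p=1, q=0, r=0: 1
p=1, q=0, r=1: 1
p=1, q=1, r=0: 0
p=1, q=1, r=1: 1
Satisfying count = 4

4


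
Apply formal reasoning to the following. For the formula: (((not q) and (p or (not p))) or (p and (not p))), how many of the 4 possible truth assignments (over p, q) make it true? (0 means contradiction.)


Check all 4 assignments:
p=0, q=0: 1
p=0, q=1: 0
p=1, q=0: 1
p=1, q=1: 0
Count of True = 2

2


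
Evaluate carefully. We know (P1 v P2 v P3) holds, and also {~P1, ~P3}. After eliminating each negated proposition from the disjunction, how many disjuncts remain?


Original disjuncts (3): P1, P2, P3
Negated (eliminate): ~P1, ~P3
Remaining disjuncts: P2
Count = 3 - 2 = 1

1


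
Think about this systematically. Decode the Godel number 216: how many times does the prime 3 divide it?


Factorize 216 by dividing by 3 repeatedly.
Division steps: 3 divides 216 exactly 3 time(s).
Exponent of 3 = 3

3


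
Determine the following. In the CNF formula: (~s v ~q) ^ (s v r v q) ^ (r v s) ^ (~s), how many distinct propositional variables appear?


Identify each variable that appears in the formula.
Variables found: q, r, s
Count = 3

3


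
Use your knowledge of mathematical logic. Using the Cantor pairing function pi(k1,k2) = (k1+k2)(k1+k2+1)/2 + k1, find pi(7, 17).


k1 + k2 = 24
(k1+k2)(k1+k2+1)/2 = 24 * 25 / 2 = 300
pi = 300 + 7 = 307

307


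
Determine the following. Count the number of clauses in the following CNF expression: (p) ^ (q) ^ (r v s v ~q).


A CNF formula is a conjunction of clauses.
Clauses are separated by ^.
Counting the conjuncts: 3 clauses.

3


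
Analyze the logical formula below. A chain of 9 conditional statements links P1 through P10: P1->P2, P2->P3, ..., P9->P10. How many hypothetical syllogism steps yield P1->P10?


With 9 implications in a chain connecting 10 propositions:
P1->P2, P2->P3, ..., P9->P10
Steps needed = (number of implications) - 1 = 9 - 1 = 8

8


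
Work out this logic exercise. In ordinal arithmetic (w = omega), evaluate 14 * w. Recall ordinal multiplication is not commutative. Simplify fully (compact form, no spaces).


Compute 14 * w.
Ordinal * is associative and left-distributive over +, but NOT commutative; for finite n>1, n*w = w but w*n stays w*n.
For finite n>0, n * w = sup{n*k : k<w} = w. So 14 * w = w.
Result = w

w


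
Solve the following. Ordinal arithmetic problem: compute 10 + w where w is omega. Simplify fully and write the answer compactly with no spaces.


Compute 10 + w.
Ordinal + is associative but NOT commutative; for finite n>0, n + w = w but w + n stays w+n.
Any finite left addend is absorbed by w on the right: 10 + w = w.
Result = w

w


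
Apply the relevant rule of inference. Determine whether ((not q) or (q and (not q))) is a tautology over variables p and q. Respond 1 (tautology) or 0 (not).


Check all 4 assignments:
p=0, q=0: 1
p=0, q=1: 0
p=1, q=0: 1
p=1, q=1: 0
Satisfying count = 2/4.
Tautology iff count = 4: no.

0


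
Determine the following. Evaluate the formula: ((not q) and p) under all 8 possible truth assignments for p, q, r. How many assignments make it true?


Check all 8 assignments:
p=0, q=0, r=0: 0
p=0, q=0, r=1: 0
p=0, q=1, r=0: 0
p=0, q=1, r=1: 0
p=1, q=0, r=0: 1
p=1, q=0, r=1: 1
p=1, q=1, r=0: 0
p=1, q=1, r=1: 0
Count of True = 2

2


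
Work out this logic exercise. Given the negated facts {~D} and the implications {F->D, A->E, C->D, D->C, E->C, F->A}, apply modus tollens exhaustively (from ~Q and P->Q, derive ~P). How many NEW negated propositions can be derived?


Initial negated facts: {~D}
Apply modus tollens to closure:
  ~D and F->D  =>  ~F
  ~D and C->D  =>  ~C
  ~C and E->C  =>  ~E
  ~E and A->E  =>  ~A
Final negated: {~A, ~C, ~D, ~E, ~F}
New negations: {~A, ~C, ~E, ~F}
Count = 4

4


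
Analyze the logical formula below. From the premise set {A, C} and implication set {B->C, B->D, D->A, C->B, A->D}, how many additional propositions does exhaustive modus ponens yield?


Initial facts: {A, C}
Apply modus ponens to closure:
  C and C->B  =>  B
  A and A->D  =>  D
Final known: {A, B, C, D}
New propositions: {B, D}
Count = 2

2


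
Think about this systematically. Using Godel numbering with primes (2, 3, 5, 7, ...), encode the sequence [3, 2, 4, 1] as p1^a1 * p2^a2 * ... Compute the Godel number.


Encode each element as an exponent of the corresponding prime:
  2^3 = 8
  3^2 = 9
  5^4 = 625
  7^1 = 7
Product = 8 * 9 * 625 * 7 = 315000

315000


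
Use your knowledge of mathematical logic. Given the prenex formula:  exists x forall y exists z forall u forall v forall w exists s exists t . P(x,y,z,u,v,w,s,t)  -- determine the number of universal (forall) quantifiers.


Quantifier prefix: exists x forall y exists z forall u forall v forall w exists s exists t
Mark each quantifier type:
  E U E U U U E E
Universal count = 4, Existential count = 4
Asked for universal (forall) quantifiers: 4

4


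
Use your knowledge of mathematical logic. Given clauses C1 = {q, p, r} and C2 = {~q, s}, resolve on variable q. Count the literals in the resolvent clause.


Remove q from C1 and ~q from C2.
C1 remainder: {p, r}
C2 remainder: {s}
Union (resolvent): {p, r, s}
Resolvent has 3 literal(s).

3


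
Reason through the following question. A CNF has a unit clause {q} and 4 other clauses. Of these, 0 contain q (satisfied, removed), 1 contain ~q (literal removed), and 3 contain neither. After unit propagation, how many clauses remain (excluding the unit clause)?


Satisfied (removed): 0
Shortened (remain): 1
Unchanged (remain): 3
Remaining = 1 + 3 = 4

4


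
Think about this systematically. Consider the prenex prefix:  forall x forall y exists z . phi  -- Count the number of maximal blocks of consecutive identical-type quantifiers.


Quantifier-type sequence: A A E  (A=forall, E=exists)
Group into maximal same-type runs:
  Ax2 | Ex1
Number of blocks = 2

2


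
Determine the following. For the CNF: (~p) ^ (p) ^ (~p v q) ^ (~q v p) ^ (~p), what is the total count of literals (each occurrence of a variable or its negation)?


Counting literals in each clause:
Clause 1: 1 literal(s)
Clause 2: 1 literal(s)
Clause 3: 2 literal(s)
Clause 4: 2 literal(s)
Clause 5: 1 literal(s)
Total = 7

7


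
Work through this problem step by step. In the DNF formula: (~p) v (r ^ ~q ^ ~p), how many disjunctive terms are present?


A DNF formula is a disjunction of terms (conjunctions).
Terms are separated by v.
Counting the disjuncts: 2 terms.

2


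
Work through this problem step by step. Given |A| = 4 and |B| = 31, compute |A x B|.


The Cartesian product A x B contains all ordered pairs (a, b).
|A x B| = |A| * |B| = 4 * 31 = 124

124


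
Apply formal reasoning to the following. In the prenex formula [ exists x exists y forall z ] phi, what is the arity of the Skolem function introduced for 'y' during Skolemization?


Quantifier prefix: exists x exists y forall z
'y' is existentially quantified at position 2.
No universal quantifiers precede it.
Skolem function arity = 0 (a Skolem constant)

0


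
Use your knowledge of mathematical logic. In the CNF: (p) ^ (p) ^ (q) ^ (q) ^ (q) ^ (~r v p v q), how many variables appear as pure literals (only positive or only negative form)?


Check each variable for pure literal status:
p: pure positive
q: pure positive
r: pure negative
Pure literal count = 3

3


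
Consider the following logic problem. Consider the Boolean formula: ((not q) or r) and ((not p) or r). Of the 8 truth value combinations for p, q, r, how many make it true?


Evaluate all 8 assignments for p, q, r:
p=0, q=0, r=0: 1
p=0, q=0, r=1: 1
p=0, q=1, r=0: 0
p=0, q=1, r=1: 1
p=1, q=0, r=0: 0
p=1, q=0, r=1: 1
p=1, q=1, r=0: 0
p=1, q=1, r=1: 1
Satisfying count = 5

5


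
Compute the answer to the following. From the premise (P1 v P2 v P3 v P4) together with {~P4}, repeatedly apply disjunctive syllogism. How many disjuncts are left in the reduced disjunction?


Original disjuncts (4): P1, P2, P3, P4
Negated (eliminate): ~P4
Remaining disjuncts: P1, P2, P3
Count = 4 - 1 = 3

3


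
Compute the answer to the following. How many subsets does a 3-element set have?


The power set of a set with n elements has 2^n elements.
|P(S)| = 2^3 = 8

8


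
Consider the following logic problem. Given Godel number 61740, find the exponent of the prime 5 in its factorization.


Factorize 61740 by dividing by 5 repeatedly.
Division steps: 5 divides 61740 exactly 1 time(s).
Exponent of 5 = 1

1


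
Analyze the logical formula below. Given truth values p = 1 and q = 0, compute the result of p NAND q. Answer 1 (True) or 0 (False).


p = 1, q = 0
Operation: p NAND q
Evaluate: 1 NAND 0 = 1

1


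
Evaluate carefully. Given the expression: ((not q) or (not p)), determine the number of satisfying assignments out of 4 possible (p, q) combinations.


Check all 4 assignments:
p=0, q=0: 1
p=0, q=1: 1
p=1, q=0: 1
p=1, q=1: 0
Count of True = 3

3


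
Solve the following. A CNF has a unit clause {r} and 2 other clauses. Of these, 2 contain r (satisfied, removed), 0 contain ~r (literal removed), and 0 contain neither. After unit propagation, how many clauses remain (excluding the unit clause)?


Satisfied (removed): 2
Shortened (remain): 0
Unchanged (remain): 0
Remaining = 0 + 0 = 0

0


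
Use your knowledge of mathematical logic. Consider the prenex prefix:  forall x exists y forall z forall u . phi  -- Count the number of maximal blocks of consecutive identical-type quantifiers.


Quantifier-type sequence: A E A A  (A=forall, E=exists)
Group into maximal same-type runs:
  Ax1 | Ex1 | Ax2
Number of blocks = 3

3


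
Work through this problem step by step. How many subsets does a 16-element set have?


The power set of a set with n elements has 2^n elements.
|P(S)| = 2^16 = 65536

65536


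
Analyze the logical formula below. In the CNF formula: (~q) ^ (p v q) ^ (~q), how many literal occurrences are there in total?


Counting literals in each clause:
Clause 1: 1 literal(s)
Clause 2: 2 literal(s)
Clause 3: 1 literal(s)
Total = 4

4


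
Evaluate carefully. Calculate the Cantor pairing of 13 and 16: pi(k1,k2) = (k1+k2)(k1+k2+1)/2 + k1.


k1 + k2 = 29
(k1+k2)(k1+k2+1)/2 = 29 * 30 / 2 = 435
pi = 435 + 13 = 448

448


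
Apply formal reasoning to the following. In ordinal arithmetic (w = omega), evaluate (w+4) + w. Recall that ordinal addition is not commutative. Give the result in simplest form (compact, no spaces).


Compute (w+4) + w.
Ordinal + is associative but NOT commutative; for finite n>0, n + w = w but w + n stays w+n.
(w+4) + w = w + (4+w) = w + w = w*2 (the finite tail 4 is absorbed by the right w).
Result = w*2

w*2


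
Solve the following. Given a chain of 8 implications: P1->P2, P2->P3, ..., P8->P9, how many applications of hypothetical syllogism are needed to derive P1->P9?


With 8 implications in a chain connecting 9 propositions:
P1->P2, P2->P3, ..., P8->P9
Steps needed = (number of implications) - 1 = 8 - 1 = 7

7


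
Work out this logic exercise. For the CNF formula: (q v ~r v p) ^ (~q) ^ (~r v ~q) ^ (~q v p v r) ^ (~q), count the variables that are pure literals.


Check each variable for pure literal status:
p: pure positive
q: mixed (not pure)
r: mixed (not pure)
Pure literal count = 1

1


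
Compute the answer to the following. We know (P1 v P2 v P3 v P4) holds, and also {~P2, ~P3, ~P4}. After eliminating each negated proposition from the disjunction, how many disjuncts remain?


Original disjuncts (4): P1, P2, P3, P4
Negated (eliminate): ~P2, ~P3, ~P4
Remaining disjuncts: P1
Count = 4 - 3 = 1

1


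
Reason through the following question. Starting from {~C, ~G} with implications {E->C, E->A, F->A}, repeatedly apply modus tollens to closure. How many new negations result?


Initial negated facts: {~C, ~G}
Apply modus tollens to closure:
  ~C and E->C  =>  ~E
Final negated: {~C, ~E, ~G}
New negations: {~E}
Count = 1

1


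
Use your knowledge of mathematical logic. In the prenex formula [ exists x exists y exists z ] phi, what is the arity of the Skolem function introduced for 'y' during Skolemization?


Quantifier prefix: exists x exists y exists z
'y' is existentially quantified at position 2.
No universal quantifiers precede it.
Skolem function arity = 0 (a Skolem constant)

0


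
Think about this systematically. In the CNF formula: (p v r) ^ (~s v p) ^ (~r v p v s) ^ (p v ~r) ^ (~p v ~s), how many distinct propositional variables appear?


Identify each variable that appears in the formula.
Variables found: p, r, s
Count = 3

3


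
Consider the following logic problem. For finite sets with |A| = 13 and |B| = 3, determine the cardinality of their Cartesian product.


The Cartesian product A x B contains all ordered pairs (a, b).
|A x B| = |A| * |B| = 13 * 3 = 39

39


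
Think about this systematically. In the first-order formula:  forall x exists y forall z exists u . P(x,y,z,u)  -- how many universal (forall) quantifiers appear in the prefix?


Quantifier prefix: forall x exists y forall z exists u
Mark each quantifier type:
  U E U E
Universal count = 2, Existential count = 2
Asked for universal (forall) quantifiers: 2

2


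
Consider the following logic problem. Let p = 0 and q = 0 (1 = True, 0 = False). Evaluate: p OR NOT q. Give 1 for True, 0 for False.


p = 0, q = 0
Operation: p OR NOT q
Evaluate: 0 OR NOT 0 = 1

1


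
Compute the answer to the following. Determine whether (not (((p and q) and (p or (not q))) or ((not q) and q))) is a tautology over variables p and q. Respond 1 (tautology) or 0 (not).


Check all 4 assignments:
p=0, q=0: 1
p=0, q=1: 1
p=1, q=0: 1
p=1, q=1: 0
Satisfying count = 3/4.
Tautology iff count = 4: no.

0


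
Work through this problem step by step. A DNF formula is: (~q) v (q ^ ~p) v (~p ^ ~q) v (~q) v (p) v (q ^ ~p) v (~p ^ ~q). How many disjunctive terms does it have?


A DNF formula is a disjunction of terms (conjunctions).
Terms are separated by v.
Counting the disjuncts: 7 terms.

7


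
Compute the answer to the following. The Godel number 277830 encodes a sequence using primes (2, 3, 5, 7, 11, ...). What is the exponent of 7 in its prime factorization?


Factorize 277830 by dividing by 7 repeatedly.
Division steps: 7 divides 277830 exactly 3 time(s).
Exponent of 7 = 3

3


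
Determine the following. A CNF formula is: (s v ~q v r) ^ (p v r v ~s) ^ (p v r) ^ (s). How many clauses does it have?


A CNF formula is a conjunction of clauses.
Clauses are separated by ^.
Counting the conjuncts: 4 clauses.

4


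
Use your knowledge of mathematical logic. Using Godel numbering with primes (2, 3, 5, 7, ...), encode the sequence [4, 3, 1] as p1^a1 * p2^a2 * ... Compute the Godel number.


Encode each element as an exponent of the corresponding prime:
  2^4 = 16
  3^3 = 27
  5^1 = 5
Product = 16 * 27 * 5 = 2160

2160


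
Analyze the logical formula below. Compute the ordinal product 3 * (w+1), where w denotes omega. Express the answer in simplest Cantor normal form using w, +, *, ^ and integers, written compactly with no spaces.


Compute 3 * (w+1).
Ordinal * is associative and left-distributive over +, but NOT commutative; for finite n>1, n*w = w but w*n stays w*n.
By left-distributivity: 3 * (w+1) = 3*w + 3*1 = w + 3 = w+3.
Result = w+3

w+3


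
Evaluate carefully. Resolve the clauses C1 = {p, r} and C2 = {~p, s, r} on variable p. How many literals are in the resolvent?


Remove p from C1 and ~p from C2.
C1 remainder: {r}
C2 remainder: {s, r}
Union (resolvent): {r, s}
Resolvent has 2 literal(s).

2


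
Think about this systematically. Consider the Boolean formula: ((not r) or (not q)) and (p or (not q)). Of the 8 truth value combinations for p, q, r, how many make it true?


Evaluate all 8 assignments for p, q, r:
p=0, q=0, r=0: 1
p=0, q=0, r=1: 1
p=0, q=1, r=0: 0
p=0, q=1, r=1: 0
p=1, q=0, r=0: 1
p=1, q=0, r=1: 1
p=1, q=1, r=0: 1
p=1, q=1, r=1: 0
Satisfying count = 5

5


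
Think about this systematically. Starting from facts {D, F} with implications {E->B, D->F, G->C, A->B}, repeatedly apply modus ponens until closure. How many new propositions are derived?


Initial facts: {D, F}
Apply modus ponens to closure:
  (no implication fires)
Final known: {D, F}
New propositions: {(none)}
Count = 0

0


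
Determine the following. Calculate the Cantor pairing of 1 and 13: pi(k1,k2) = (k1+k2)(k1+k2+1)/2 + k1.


k1 + k2 = 14
(k1+k2)(k1+k2+1)/2 = 14 * 15 / 2 = 105
pi = 105 + 1 = 106

106


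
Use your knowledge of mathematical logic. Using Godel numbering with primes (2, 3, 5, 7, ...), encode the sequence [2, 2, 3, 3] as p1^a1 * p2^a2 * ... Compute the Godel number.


Encode each element as an exponent of the corresponding prime:
  2^2 = 4
  3^2 = 9
  5^3 = 125
  7^3 = 343
Product = 4 * 9 * 125 * 343 = 1543500

1543500


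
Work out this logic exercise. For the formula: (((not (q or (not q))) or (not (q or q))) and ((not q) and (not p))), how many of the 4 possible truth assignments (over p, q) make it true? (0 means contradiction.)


Check all 4 assignments:
p=0, q=0: 1
p=0, q=1: 0
p=1, q=0: 0
p=1, q=1: 0
Count of True = 1

1


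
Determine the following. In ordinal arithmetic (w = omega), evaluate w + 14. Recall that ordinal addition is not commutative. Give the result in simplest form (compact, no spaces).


Compute w + 14.
Ordinal + is associative but NOT commutative; for finite n>0, n + w = w but w + n stays w+n.
w + 14 is already in normal form (a successor ordinal beyond w).
Result = w+14

w+14


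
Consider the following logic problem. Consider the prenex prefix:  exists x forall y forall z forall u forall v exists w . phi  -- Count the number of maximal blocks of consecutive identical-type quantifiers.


Quantifier-type sequence: E A A A A E  (A=forall, E=exists)
Group into maximal same-type runs:
  Ex1 | Ax4 | Ex1
Number of blocks = 3

3


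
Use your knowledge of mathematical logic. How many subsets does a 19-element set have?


The power set of a set with n elements has 2^n elements.
|P(S)| = 2^19 = 524288

524288


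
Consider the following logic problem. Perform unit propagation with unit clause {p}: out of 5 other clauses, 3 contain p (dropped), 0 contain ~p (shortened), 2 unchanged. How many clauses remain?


Satisfied (removed): 3
Shortened (remain): 0
Unchanged (remain): 2
Remaining = 0 + 2 = 2

2


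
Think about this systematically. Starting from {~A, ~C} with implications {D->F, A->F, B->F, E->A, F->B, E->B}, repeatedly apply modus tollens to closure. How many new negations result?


Initial negated facts: {~A, ~C}
Apply modus tollens to closure:
  ~A and E->A  =>  ~E
Final negated: {~A, ~C, ~E}
New negations: {~E}
Count = 1

1


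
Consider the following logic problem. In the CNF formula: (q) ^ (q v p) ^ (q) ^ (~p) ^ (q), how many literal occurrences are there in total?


Counting literals in each clause:
Clause 1: 1 literal(s)
Clause 2: 2 literal(s)
Clause 3: 1 literal(s)
Clause 4: 1 literal(s)
Clause 5: 1 literal(s)
Total = 6

6


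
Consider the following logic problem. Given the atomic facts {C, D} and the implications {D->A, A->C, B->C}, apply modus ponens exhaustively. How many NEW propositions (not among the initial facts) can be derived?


Initial facts: {C, D}
Apply modus ponens to closure:
  D and D->A  =>  A
Final known: {A, C, D}
New propositions: {A}
Count = 1

1


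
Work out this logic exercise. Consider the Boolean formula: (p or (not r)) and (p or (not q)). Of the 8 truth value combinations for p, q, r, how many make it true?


Evaluate all 8 assignments for p, q, r:
p=0, q=0, r=0: 1
p=0, q=0, r=1: 0
p=0, q=1, r=0: 0
p=0, q=1, r=1: 0
p=1, q=0, r=0: 1
p=1, q=0, r=1: 1
p=1, q=1, r=0: 1
p=1, q=1, r=1: 1
Satisfying count = 5

5


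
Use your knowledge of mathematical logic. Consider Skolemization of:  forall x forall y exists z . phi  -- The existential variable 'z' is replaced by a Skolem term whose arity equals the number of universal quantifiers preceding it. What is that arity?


Quantifier prefix: forall x forall y exists z
'z' is existentially quantified at position 3.
Universal variables preceding it: x, y
Skolem function arity = 2

2


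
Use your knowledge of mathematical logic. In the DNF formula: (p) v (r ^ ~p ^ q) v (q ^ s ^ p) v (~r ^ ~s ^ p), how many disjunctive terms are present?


A DNF formula is a disjunction of terms (conjunctions).
Terms are separated by v.
Counting the disjuncts: 4 terms.

4


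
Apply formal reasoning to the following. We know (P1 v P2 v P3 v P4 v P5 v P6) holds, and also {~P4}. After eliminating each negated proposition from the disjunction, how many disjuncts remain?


Original disjuncts (6): P1, P2, P3, P4, P5, P6
Negated (eliminate): ~P4
Remaining disjuncts: P1, P2, P3, P5, P6
Count = 6 - 1 = 5

5


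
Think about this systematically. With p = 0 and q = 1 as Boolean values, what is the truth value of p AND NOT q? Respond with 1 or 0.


p = 0, q = 1
Operation: p AND NOT q
Evaluate: 0 AND NOT 1 = 0

0


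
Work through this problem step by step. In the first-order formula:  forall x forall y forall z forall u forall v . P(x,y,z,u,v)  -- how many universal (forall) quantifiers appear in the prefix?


Quantifier prefix: forall x forall y forall z forall u forall v
Mark each quantifier type:
  U U U U U
Universal count = 5, Existential count = 0
Asked for universal (forall) quantifiers: 5

5


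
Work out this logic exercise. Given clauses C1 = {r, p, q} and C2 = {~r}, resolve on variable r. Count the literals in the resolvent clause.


Remove r from C1 and ~r from C2.
C1 remainder: {p, q}
C2 remainder: {}
Union (resolvent): {p, q}
Resolvent has 2 literal(s).

2


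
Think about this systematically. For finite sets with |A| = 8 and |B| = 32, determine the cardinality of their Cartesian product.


The Cartesian product A x B contains all ordered pairs (a, b).
|A x B| = |A| * |B| = 8 * 32 = 256

256


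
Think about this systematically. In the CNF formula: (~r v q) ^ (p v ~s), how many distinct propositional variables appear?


Identify each variable that appears in the formula.
Variables found: p, q, r, s
Count = 4

4


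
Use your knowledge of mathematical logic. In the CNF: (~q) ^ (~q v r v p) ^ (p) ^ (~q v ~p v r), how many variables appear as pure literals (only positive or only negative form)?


Check each variable for pure literal status:
p: mixed (not pure)
q: pure negative
r: pure positive
Pure literal count = 2

2


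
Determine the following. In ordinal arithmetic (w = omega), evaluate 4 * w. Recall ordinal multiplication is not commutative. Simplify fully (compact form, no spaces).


Compute 4 * w.
Ordinal * is associative and left-distributive over +, but NOT commutative; for finite n>1, n*w = w but w*n stays w*n.
For finite n>0, n * w = sup{n*k : k<w} = w. So 4 * w = w.
Result = w

w


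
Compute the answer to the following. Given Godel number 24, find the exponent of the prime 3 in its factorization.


Factorize 24 by dividing by 3 repeatedly.
Division steps: 3 divides 24 exactly 1 time(s).
Exponent of 3 = 1

1


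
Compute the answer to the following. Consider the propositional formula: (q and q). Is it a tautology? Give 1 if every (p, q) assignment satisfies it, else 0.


Check all 4 assignments:
p=0, q=0: 0
p=0, q=1: 1
p=1, q=0: 0
p=1, q=1: 1
Satisfying count = 2/4.
Tautology iff count = 4: no.

0


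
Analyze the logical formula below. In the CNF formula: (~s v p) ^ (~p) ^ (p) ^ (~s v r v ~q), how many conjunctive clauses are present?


A CNF formula is a conjunction of clauses.
Clauses are separated by ^.
Counting the conjuncts: 4 clauses.

4


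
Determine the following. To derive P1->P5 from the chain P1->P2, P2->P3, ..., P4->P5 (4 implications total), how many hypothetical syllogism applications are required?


With 4 implications in a chain connecting 5 propositions:
P1->P2, P2->P3, ..., P4->P5
Steps needed = (number of implications) - 1 = 4 - 1 = 3

3


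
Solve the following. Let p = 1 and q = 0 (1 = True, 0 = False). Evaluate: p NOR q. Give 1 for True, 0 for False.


p = 1, q = 0
Operation: p NOR q
Evaluate: 1 NOR 0 = 0

0


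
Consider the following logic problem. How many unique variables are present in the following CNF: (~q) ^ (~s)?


Identify each variable that appears in the formula.
Variables found: q, s
Count = 2

2


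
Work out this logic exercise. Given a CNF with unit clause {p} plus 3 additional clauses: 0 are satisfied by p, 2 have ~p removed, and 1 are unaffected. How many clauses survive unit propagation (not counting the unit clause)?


Satisfied (removed): 0
Shortened (remain): 2
Unchanged (remain): 1
Remaining = 2 + 1 = 3

3


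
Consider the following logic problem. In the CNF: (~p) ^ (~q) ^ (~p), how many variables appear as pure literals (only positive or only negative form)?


Check each variable for pure literal status:
p: pure negative
q: pure negative
r: absent (not pure)
Pure literal count = 2

2


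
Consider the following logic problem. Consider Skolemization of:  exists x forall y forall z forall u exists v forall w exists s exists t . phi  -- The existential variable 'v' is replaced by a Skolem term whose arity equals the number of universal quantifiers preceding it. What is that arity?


Quantifier prefix: exists x forall y forall z forall u exists v forall w exists s exists t
'v' is existentially quantified at position 5.
Universal variables preceding it: y, z, u
Skolem function arity = 3

3


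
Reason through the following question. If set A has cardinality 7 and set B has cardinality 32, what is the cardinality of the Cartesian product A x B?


The Cartesian product A x B contains all ordered pairs (a, b).
|A x B| = |A| * |B| = 7 * 32 = 224

224


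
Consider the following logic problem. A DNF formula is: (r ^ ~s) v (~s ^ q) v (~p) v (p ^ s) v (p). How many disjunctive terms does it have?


A DNF formula is a disjunction of terms (conjunctions).
Terms are separated by v.
Counting the disjuncts: 5 terms.

5


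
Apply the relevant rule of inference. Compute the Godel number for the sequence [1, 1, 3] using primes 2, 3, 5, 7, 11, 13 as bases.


Encode each element as an exponent of the corresponding prime:
  2^1 = 2
  3^1 = 3
  5^3 = 125
Product = 2 * 3 * 125 = 750

750


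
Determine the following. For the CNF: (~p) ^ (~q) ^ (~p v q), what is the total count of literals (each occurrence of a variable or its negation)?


Counting literals in each clause:
Clause 1: 1 literal(s)
Clause 2: 1 literal(s)
Clause 3: 2 literal(s)
Total = 4

4


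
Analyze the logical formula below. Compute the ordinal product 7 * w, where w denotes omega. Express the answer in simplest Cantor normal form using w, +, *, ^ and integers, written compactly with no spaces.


Compute 7 * w.
Ordinal * is associative and left-distributive over +, but NOT commutative; for finite n>1, n*w = w but w*n stays w*n.
For finite n>0, n * w = sup{n*k : k<w} = w. So 7 * w = w.
Result = w

w


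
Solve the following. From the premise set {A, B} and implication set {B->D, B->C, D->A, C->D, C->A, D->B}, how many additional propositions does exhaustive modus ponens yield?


Initial facts: {A, B}
Apply modus ponens to closure:
  B and B->D  =>  D
  B and B->C  =>  C
Final known: {A, B, C, D}
New propositions: {C, D}
Count = 2

2


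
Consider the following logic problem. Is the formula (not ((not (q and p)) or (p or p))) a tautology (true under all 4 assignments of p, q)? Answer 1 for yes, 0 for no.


Check all 4 assignments:
p=0, q=0: 0
p=0, q=1: 0
p=1, q=0: 0
p=1, q=1: 0
Satisfying count = 0/4.
Tautology iff count = 4: no.

0


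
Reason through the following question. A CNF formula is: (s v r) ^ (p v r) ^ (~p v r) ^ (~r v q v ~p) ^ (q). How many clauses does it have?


A CNF formula is a conjunction of clauses.
Clauses are separated by ^.
Counting the conjuncts: 5 clauses.

5


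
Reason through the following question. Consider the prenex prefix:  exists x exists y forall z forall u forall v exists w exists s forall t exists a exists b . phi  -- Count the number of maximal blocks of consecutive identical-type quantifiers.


Quantifier-type sequence: E E A A A E E A E E  (A=forall, E=exists)
Group into maximal same-type runs:
  Ex2 | Ax3 | Ex2 | Ax1 | Ex2
Number of blocks = 5

5


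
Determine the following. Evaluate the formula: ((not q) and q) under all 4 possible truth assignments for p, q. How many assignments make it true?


Check all 4 assignments:
p=0, q=0: 0
p=0, q=1: 0
p=1, q=0: 0
p=1, q=1: 0
Count of True = 0

0


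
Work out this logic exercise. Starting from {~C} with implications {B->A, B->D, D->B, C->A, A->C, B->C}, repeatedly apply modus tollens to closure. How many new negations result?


Initial negated facts: {~C}
Apply modus tollens to closure:
  ~C and A->C  =>  ~A
  ~C and B->C  =>  ~B
  ~B and D->B  =>  ~D
Final negated: {~A, ~B, ~C, ~D}
New negations: {~A, ~B, ~D}
Count = 3

3


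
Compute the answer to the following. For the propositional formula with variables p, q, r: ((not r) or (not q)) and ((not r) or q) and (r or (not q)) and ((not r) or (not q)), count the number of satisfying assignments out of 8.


Evaluate all 8 assignments for p, q, r:
p=0, q=0, r=0: 1
p=0, q=0, r=1: 0
p=0, q=1, r=0: 0
p=0, q=1, r=1: 0
p=1, q=0, r=0: 1
p=1, q=0, r=1: 0
p=1, q=1, r=0: 0
p=1, q=1, r=1: 0
Satisfying count = 2

2


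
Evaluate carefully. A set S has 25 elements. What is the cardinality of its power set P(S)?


The power set of a set with n elements has 2^n elements.
|P(S)| = 2^25 = 33554432

33554432


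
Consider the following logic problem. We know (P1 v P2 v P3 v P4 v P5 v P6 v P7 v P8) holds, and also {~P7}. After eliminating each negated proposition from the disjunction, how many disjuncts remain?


Original disjuncts (8): P1, P2, P3, P4, P5, P6, P7, P8
Negated (eliminate): ~P7
Remaining disjuncts: P1, P2, P3, P4, P5, P6, P8
Count = 8 - 1 = 7

7


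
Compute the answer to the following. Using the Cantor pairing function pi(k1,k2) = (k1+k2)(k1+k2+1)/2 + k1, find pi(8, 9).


k1 + k2 = 17
(k1+k2)(k1+k2+1)/2 = 17 * 18 / 2 = 153
pi = 153 + 8 = 161

161


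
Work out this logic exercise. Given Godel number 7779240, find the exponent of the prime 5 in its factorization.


Factorize 7779240 by dividing by 5 repeatedly.
Division steps: 5 divides 7779240 exactly 1 time(s).
Exponent of 5 = 1

1


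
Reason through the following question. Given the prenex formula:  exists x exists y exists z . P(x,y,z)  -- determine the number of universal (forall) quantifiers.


Quantifier prefix: exists x exists y exists z
Mark each quantifier type:
  E E E
Universal count = 0, Existential count = 3
Asked for universal (forall) quantifiers: 0

0


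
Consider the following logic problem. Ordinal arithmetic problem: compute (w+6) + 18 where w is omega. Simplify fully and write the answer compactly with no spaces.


Compute (w+6) + 18.
Ordinal + is associative but NOT commutative; for finite n>0, n + w = w but w + n stays w+n.
By associativity: (w+6) + 18 = w + (6+18) = w+24.
Result = w+24

w+24


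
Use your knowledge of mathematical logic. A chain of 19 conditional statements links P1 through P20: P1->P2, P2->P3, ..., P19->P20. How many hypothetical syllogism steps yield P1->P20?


With 19 implications in a chain connecting 20 propositions:
P1->P2, P2->P3, ..., P19->P20
Steps needed = (number of implications) - 1 = 19 - 1 = 18

18


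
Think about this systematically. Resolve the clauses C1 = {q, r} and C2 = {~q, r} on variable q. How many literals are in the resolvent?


Remove q from C1 and ~q from C2.
C1 remainder: {r}
C2 remainder: {r}
Union (resolvent): {r}
Resolvent has 1 literal(s).

1


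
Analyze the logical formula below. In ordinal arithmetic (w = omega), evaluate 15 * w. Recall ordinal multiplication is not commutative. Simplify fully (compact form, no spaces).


Compute 15 * w.
Ordinal * is associative and left-distributive over +, but NOT commutative; for finite n>1, n*w = w but w*n stays w*n.
For finite n>0, n * w = sup{n*k : k<w} = w. So 15 * w = w.
Result = w

w


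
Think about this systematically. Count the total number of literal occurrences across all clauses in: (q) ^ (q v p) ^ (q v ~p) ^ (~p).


Counting literals in each clause:
Clause 1: 1 literal(s)
Clause 2: 2 literal(s)
Clause 3: 2 literal(s)
Clause 4: 1 literal(s)
Total = 6

6


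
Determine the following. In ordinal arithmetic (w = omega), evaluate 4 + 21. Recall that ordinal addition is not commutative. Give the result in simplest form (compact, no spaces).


Compute 4 + 21.
Ordinal + is associative but NOT commutative; for finite n>0, n + w = w but w + n stays w+n.
Both operands finite; ordinal + agrees with natural +: 4 + 21 = 25.
Result = 25

25


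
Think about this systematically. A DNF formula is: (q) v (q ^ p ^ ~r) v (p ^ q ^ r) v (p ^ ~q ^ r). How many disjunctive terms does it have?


A DNF formula is a disjunction of terms (conjunctions).
Terms are separated by v.
Counting the disjuncts: 4 terms.

4


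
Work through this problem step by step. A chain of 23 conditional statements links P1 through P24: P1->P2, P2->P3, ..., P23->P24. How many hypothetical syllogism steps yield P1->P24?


With 23 implications in a chain connecting 24 propositions:
P1->P2, P2->P3, ..., P23->P24
Steps needed = (number of implications) - 1 = 23 - 1 = 22

22


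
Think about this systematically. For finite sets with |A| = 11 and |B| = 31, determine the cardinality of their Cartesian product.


The Cartesian product A x B contains all ordered pairs (a, b).
|A x B| = |A| * |B| = 11 * 31 = 341

341


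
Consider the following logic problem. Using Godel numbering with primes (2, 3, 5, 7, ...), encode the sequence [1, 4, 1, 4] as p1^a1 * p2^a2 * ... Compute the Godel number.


Encode each element as an exponent of the corresponding prime:
  2^1 = 2
  3^4 = 81
  5^1 = 5
  7^4 = 2401
Product = 2 * 81 * 5 * 2401 = 1944810

1944810


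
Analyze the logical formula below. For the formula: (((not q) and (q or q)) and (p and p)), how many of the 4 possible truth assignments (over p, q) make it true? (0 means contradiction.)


Check all 4 assignments:
p=0, q=0: 0
p=0, q=1: 0
p=1, q=0: 0
p=1, q=1: 0
Count of True = 0

0


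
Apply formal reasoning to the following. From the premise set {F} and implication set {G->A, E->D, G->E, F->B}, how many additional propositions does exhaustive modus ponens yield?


Initial facts: {F}
Apply modus ponens to closure:
  F and F->B  =>  B
Final known: {B, F}
New propositions: {B}
Count = 1

1


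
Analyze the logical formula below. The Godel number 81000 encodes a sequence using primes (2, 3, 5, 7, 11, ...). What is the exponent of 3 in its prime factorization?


Factorize 81000 by dividing by 3 repeatedly.
Division steps: 3 divides 81000 exactly 4 time(s).
Exponent of 3 = 4

4


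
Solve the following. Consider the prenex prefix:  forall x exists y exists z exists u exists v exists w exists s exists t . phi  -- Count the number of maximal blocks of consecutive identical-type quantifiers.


Quantifier-type sequence: A E E E E E E E  (A=forall, E=exists)
Group into maximal same-type runs:
  Ax1 | Ex7
Number of blocks = 2

2


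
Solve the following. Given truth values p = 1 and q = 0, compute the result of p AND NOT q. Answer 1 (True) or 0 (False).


p = 1, q = 0
Operation: p AND NOT q
Evaluate: 1 AND NOT 0 = 1

1


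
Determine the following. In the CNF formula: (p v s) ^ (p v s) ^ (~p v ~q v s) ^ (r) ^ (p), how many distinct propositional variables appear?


Identify each variable that appears in the formula.
Variables found: p, q, r, s
Count = 4

4


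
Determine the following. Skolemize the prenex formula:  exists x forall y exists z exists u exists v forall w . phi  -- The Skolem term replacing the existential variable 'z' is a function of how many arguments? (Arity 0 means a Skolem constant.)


Quantifier prefix: exists x forall y exists z exists u exists v forall w
'z' is existentially quantified at position 3.
Universal variables preceding it: y
Skolem function arity = 1

1


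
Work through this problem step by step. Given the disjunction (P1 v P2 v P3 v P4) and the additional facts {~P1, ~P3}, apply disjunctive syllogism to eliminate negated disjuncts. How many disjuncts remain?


Original disjuncts (4): P1, P2, P3, P4
Negated (eliminate): ~P1, ~P3
Remaining disjuncts: P2, P4
Count = 4 - 2 = 2

2


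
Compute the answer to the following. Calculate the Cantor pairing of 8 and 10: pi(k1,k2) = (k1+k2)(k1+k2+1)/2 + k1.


k1 + k2 = 18
(k1+k2)(k1+k2+1)/2 = 18 * 19 / 2 = 171
pi = 171 + 8 = 179

179


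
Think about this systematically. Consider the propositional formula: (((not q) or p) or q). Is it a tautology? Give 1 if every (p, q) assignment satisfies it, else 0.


Check all 4 assignments:
p=0, q=0: 1
p=0, q=1: 1
p=1, q=0: 1
p=1, q=1: 1
Satisfying count = 4/4.
Tautology iff count = 4: yes.

1


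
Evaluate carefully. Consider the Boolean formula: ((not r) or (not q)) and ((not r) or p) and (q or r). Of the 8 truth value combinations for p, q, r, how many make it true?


Evaluate all 8 assignments for p, q, r:
p=0, q=0, r=0: 0
p=0, q=0, r=1: 0
p=0, q=1, r=0: 1
p=0, q=1, r=1: 0
p=1, q=0, r=0: 0
p=1, q=0, r=1: 1
p=1, q=1, r=0: 1
p=1, q=1, r=1: 0
Satisfying count = 3

3
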